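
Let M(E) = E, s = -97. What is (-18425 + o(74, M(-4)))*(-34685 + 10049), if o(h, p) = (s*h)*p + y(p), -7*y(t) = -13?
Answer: -1774333992/7 ≈ -2.5348e+8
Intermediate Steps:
y(t) = 13/7 (y(t) = -⅐*(-13) = 13/7)
o(h, p) = 13/7 - 97*h*p (o(h, p) = (-97*h)*p + 13/7 = -97*h*p + 13/7 = 13/7 - 97*h*p)
(-18425 + o(74, M(-4)))*(-34685 + 10049) = (-18425 + (13/7 - 97*74*(-4)))*(-34685 + 10049) = (-18425 + (13/7 + 28712))*(-24636) = (-18425 + 200997/7)*(-24636) = (72022/7)*(-24636) = -1774333992/7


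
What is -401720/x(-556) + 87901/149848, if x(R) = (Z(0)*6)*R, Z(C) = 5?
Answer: 1541578181/62486616 ≈ 24.671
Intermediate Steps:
x(R) = 30*R (x(R) = (5*6)*R = 30*R)
-401720/x(-556) + 87901/149848 = -401720/(30*(-556)) + 87901/149848 = -401720/(-16680) + 87901*(1/149848) = -401720*(-1/16680) + 87901/149848 = 10043/417 + 87901/149848 = 1541578181/62486616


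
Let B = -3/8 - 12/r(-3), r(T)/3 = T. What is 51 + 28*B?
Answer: 467/6 ≈ 77.833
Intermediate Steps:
r(T) = 3*T
B = 23/24 (B = -3/8 - 12/(3*(-3)) = -3*1/8 - 12/(-9) = -3/8 - 12*(-1/9) = -3/8 + 4/3 = 23/24 ≈ 0.95833)
51 + 28*B = 51 + 28*(23/24) = 51 + 161/6 = 467/6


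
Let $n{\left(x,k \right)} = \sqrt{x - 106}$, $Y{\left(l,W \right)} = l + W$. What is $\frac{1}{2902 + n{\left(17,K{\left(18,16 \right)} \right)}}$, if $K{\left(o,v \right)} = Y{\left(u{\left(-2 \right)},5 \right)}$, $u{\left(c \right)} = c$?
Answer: $\frac{2902}{8421693} - \frac{i \sqrt{89}}{8421693} \approx 0.00034459 - 1.1202 \cdot 10^{-6} i$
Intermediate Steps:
$Y{\left(l,W \right)} = W + l$
$K{\left(o,v \right)} = 3$ ($K{\left(o,v \right)} = 5 - 2 = 3$)
$n{\left(x,k \right)} = \sqrt{-106 + x}$
$\frac{1}{2902 + n{\left(17,K{\left(18,16 \right)} \right)}} = \frac{1}{2902 + \sqrt{-106 + 17}} = \frac{1}{2902 + \sqrt{-89}} = \frac{1}{2902 + i \sqrt{89}}$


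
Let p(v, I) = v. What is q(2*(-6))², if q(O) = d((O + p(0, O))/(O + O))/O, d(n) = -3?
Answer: 1/16 ≈ 0.062500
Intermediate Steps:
q(O) = -3/O
q(2*(-6))² = (-3/(2*(-6)))² = (-3/(-12))² = (-3*(-1/12))² = (¼)² = 1/16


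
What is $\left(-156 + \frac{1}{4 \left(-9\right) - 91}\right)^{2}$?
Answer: $\frac{392554969}{16129} \approx 24338.0$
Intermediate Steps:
$\left(-156 + \frac{1}{4 \left(-9\right) - 91}\right)^{2} = \left(-156 + \frac{1}{-36 - 91}\right)^{2} = \left(-156 + \frac{1}{-127}\right)^{2} = \left(-156 - \frac{1}{127}\right)^{2} = \left(- \frac{19813}{127}\right)^{2} = \frac{392554969}{16129}$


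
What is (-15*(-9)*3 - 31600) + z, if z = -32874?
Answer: -64069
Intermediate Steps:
(-15*(-9)*3 - 31600) + z = (-15*(-9)*3 - 31600) - 32874 = (135*3 - 31600) - 32874 = (405 - 31600) - 32874 = -31195 - 32874 = -64069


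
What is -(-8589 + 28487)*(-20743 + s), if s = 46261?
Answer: -507757164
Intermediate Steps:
-(-8589 + 28487)*(-20743 + s) = -(-8589 + 28487)*(-20743 + 46261) = -19898*25518 = -1*507757164 = -507757164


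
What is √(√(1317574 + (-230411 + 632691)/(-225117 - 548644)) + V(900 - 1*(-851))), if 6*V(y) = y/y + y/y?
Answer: √(1796118255363 + 6963849*√788839260128641374)/2321283 ≈ 33.885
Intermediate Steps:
V(y) = ⅓ (V(y) = (y/y + y/y)/6 = (1 + 1)/6 = (⅙)*2 = ⅓)
√(√(1317574 + (-230411 + 632691)/(-225117 - 548644)) + V(900 - 1*(-851))) = √(√(1317574 + (-230411 + 632691)/(-225117 - 548644)) + ⅓) = √(√(1317574 + 402280/(-773761)) + ⅓) = √(√(1317574 + 402280*(-1/773761)) + ⅓) = √(√(1317574 - 402280/773761) + ⅓) = √(√(1019486973534/773761) + ⅓) = √(√788839260128641374/773761 + ⅓) = √(⅓ + √788839260128641374/773761)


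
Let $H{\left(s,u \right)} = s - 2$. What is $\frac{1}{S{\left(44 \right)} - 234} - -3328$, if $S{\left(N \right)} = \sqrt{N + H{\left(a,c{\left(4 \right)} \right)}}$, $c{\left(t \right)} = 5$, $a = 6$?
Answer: $\frac{30344665}{9118} - \frac{\sqrt{3}}{13677} \approx 3328.0$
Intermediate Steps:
$H{\left(s,u \right)} = -2 + s$
$S{\left(N \right)} = \sqrt{4 + N}$ ($S{\left(N \right)} = \sqrt{N + \left(-2 + 6\right)} = \sqrt{N + 4} = \sqrt{4 + N}$)
$\frac{1}{S{\left(44 \right)} - 234} - -3328 = \frac{1}{\sqrt{4 + 44} - 234} - -3328 = \frac{1}{\sqrt{48} - 234} + 3328 = \frac{1}{4 \sqrt{3} - 234} + 3328 = \frac{1}{-234 + 4 \sqrt{3}} + 3328 = 3328 + \frac{1}{-234 + 4 \sqrt{3}}$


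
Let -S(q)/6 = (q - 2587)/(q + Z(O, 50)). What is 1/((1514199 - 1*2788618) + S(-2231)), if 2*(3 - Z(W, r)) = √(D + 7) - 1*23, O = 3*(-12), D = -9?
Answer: (-√2 + 4433*I)/(-5649557243*I + 1274419*√2) ≈ -7.8466e-7 - 2.562e-15*I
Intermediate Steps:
O = -36
Z(W, r) = 29/2 - I*√2/2 (Z(W, r) = 3 - (√(-9 + 7) - 1*23)/2 = 3 - (√(-2) - 23)/2 = 3 - (I*√2 - 23)/2 = 3 - (-23 + I*√2)/2 = 3 + (23/2 - I*√2/2) = 29/2 - I*√2/2)
S(q) = -6*(-2587 + q)/(29/2 + q - I*√2/2) (S(q) = -6*(q - 2587)/(q + (29/2 - I*√2/2)) = -6*(-2587 + q)/(29/2 + q - I*√2/2))
1/((1514199 - 1*2788618) + S(-2231)) = 1/((1514199 - 1*2788618) + 12*(2587 - 1*(-2231))/(29 + 2*(-2231) - I*√2)) = 1/((1514199 - 2788618) + 12*(2587 + 2231)/(29 - 4462 - I*√2)) = 1/(-1274419 + 12*4818/(-4433 - I*√2)) = 1/(-1274419 + 57816/(-4433 - I*√2))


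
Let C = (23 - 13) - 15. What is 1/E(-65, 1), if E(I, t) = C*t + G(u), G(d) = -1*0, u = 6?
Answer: -⅕ ≈ -0.20000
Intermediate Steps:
G(d) = 0
C = -5 (C = 10 - 15 = -5)
E(I, t) = -5*t (E(I, t) = -5*t + 0 = -5*t)
1/E(-65, 1) = 1/(-5*1) = 1/(-5) = -⅕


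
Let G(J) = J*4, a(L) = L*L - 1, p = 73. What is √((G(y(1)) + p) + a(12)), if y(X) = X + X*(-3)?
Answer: 4*√13 ≈ 14.422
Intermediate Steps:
y(X) = -2*X (y(X) = X - 3*X = -2*X)
a(L) = -1 + L² (a(L) = L² - 1 = -1 + L²)
G(J) = 4*J
√((G(y(1)) + p) + a(12)) = √((4*(-2*1) + 73) + (-1 + 12²)) = √((4*(-2) + 73) + (-1 + 144)) = √((-8 + 73) + 143) = √(65 + 143) = √208 = 4*√13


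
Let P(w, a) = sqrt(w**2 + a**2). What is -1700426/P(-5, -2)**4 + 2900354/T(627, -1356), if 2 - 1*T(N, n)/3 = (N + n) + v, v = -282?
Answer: -2728396900/2555799 ≈ -1067.5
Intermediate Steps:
P(w, a) = sqrt(a**2 + w**2)
T(N, n) = 852 - 3*N - 3*n (T(N, n) = 6 - 3*((N + n) - 282) = 6 - 3*(-282 + N + n) = 6 + (846 - 3*N - 3*n) = 852 - 3*N - 3*n)
-1700426/P(-5, -2)**4 + 2900354/T(627, -1356) = -1700426/((-2)**2 + (-5)**2)**2 + 2900354/(852 - 3*627 - 3*(-1356)) = -1700426/(4 + 25)**2 + 2900354/(852 - 1881 + 4068) = -1700426/((sqrt(29))**4) + 2900354/3039 = -1700426/841 + 2900354*(1/3039) = -1700426*1/841 + 2900354/3039 = -1700426/841 + 2900354/3039 = -2728396900/2555799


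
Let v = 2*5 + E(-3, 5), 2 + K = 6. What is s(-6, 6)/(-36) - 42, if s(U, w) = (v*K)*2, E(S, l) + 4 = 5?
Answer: -400/9 ≈ -44.444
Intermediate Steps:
E(S, l) = 1 (E(S, l) = -4 + 5 = 1)
K = 4 (K = -2 + 6 = 4)
v = 11 (v = 2*5 + 1 = 10 + 1 = 11)
s(U, w) = 88 (s(U, w) = (11*4)*2 = 44*2 = 88)
s(-6, 6)/(-36) - 42 = 88/(-36) - 42 = 88*(-1/36) - 42 = -22/9 - 42 = -400/9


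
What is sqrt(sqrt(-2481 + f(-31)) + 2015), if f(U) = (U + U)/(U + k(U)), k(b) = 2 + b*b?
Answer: sqrt(437569340 + 466*I*sqrt(538778482))/466 ≈ 44.892 + 0.55478*I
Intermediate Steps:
k(b) = 2 + b**2
f(U) = 2*U/(2 + U + U**2) (f(U) = (U + U)/(U + (2 + U**2)) = (2*U)/(2 + U + U**2) = 2*U/(2 + U + U**2))
sqrt(sqrt(-2481 + f(-31)) + 2015) = sqrt(sqrt(-2481 + 2*(-31)/(2 - 31 + (-31)**2)) + 2015) = sqrt(sqrt(-2481 + 2*(-31)/(2 - 31 + 961)) + 2015) = sqrt(sqrt(-2481 + 2*(-31)/932) + 2015) = sqrt(sqrt(-2481 + 2*(-31)*(1/932)) + 2015) = sqrt(sqrt(-2481 - 31/466) + 2015) = sqrt(sqrt(-1156177/466) + 2015) = sqrt(I*sqrt(538778482)/466 + 2015) = sqrt(2015 + I*sqrt(538778482)/466)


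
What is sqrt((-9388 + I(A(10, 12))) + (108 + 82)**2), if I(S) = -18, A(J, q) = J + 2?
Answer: 3*sqrt(2966) ≈ 163.38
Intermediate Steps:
A(J, q) = 2 + J
sqrt((-9388 + I(A(10, 12))) + (108 + 82)**2) = sqrt((-9388 - 18) + (108 + 82)**2) = sqrt(-9406 + 190**2) = sqrt(-9406 + 36100) = sqrt(26694) = 3*sqrt(2966)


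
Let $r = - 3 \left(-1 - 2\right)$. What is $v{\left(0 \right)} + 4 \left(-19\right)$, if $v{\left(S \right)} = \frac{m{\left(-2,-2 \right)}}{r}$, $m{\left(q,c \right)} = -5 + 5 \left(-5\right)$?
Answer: $- \frac{238}{3} \approx -79.333$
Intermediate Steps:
$m{\left(q,c \right)} = -30$ ($m{\left(q,c \right)} = -5 - 25 = -30$)
$r = 9$ ($r = \left(-3\right) \left(-3\right) = 9$)
$v{\left(S \right)} = - \frac{10}{3}$ ($v{\left(S \right)} = - \frac{30}{9} = \left(-30\right) \frac{1}{9} = - \frac{10}{3}$)
$v{\left(0 \right)} + 4 \left(-19\right) = - \frac{10}{3} + 4 \left(-19\right) = - \frac{10}{3} - 76 = - \frac{238}{3}$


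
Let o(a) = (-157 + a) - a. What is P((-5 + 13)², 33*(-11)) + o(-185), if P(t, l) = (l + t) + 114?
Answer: -342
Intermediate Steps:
o(a) = -157
P(t, l) = 114 + l + t
P((-5 + 13)², 33*(-11)) + o(-185) = (114 + 33*(-11) + (-5 + 13)²) - 157 = (114 - 363 + 8²) - 157 = (114 - 363 + 64) - 157 = -185 - 157 = -342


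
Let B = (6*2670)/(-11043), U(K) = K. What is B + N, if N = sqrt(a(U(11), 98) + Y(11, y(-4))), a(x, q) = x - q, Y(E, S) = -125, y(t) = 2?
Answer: -1780/1227 + 2*I*sqrt(53) ≈ -1.4507 + 14.56*I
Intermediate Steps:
B = -1780/1227 (B = 16020*(-1/11043) = -1780/1227 ≈ -1.4507)
N = 2*I*sqrt(53) (N = sqrt((11 - 1*98) - 125) = sqrt((11 - 98) - 125) = sqrt(-87 - 125) = sqrt(-212) = 2*I*sqrt(53) ≈ 14.56*I)
B + N = -1780/1227 + 2*I*sqrt(53)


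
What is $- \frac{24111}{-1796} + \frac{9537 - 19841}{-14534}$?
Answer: $\frac{184467629}{13051532} \approx 14.134$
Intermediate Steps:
$- \frac{24111}{-1796} + \frac{9537 - 19841}{-14534} = \left(-24111\right) \left(- \frac{1}{1796}\right) - - \frac{5152}{7267} = \frac{24111}{1796} + \frac{5152}{7267} = \frac{184467629}{13051532}$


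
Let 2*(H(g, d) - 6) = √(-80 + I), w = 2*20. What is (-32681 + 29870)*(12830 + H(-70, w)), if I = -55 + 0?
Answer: -36081996 - 8433*I*√15/2 ≈ -3.6082e+7 - 16330.0*I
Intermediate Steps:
I = -55
w = 40
H(g, d) = 6 + 3*I*√15/2 (H(g, d) = 6 + √(-80 - 55)/2 = 6 + √(-135)/2 = 6 + (3*I*√15)/2 = 6 + 3*I*√15/2)
(-32681 + 29870)*(12830 + H(-70, w)) = (-32681 + 29870)*(12830 + (6 + 3*I*√15/2)) = -2811*(12836 + 3*I*√15/2) = -36081996 - 8433*I*√15/2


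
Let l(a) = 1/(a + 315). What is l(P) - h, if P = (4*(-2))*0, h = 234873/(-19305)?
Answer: 109636/9009 ≈ 12.170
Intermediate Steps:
h = -8699/715 (h = 234873*(-1/19305) = -8699/715 ≈ -12.166)
P = 0 (P = -8*0 = 0)
l(a) = 1/(315 + a)
l(P) - h = 1/(315 + 0) - 1*(-8699/715) = 1/315 + 8699/715 = 109636/9009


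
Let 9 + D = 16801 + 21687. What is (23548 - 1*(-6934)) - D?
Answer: -7997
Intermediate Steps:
D = 38479 (D = -9 + (16801 + 21687) = -9 + 38488 = 38479)
(23548 - 1*(-6934)) - D = (23548 - 1*(-6934)) - 1*38479 = (23548 + 6934) - 38479 = 30482 - 38479 = -7997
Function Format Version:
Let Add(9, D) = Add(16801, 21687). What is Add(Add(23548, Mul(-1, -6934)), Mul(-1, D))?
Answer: -7997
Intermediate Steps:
D = 38479 (D = Add(-9, Add(16801, 21687)) = Add(-9, 38488) = 38479)
Add(Add(23548, Mul(-1, -6934)), Mul(-1, D)) = Add(Add(23548, Mul(-1, -6934)), Mul(-1, 38479)) = Add(Add(23548, 6934), -38479) = Add(30482, -38479) = -7997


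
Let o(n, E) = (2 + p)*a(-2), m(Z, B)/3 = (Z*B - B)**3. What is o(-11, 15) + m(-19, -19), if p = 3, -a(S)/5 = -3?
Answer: 164616075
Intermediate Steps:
a(S) = 15 (a(S) = -5*(-3) = 15)
m(Z, B) = 3*(-B + B*Z)**3 (m(Z, B) = 3*(Z*B - B)**3 = 3*(B*Z - B)**3 = 3*(-B + B*Z)**3)
o(n, E) = 75 (o(n, E) = (2 + 3)*15 = 5*15 = 75)
o(-11, 15) + m(-19, -19) = 75 + 3*(-19)**3*(-1 - 19)**3 = 75 + 3*(-6859)*(-20)**3 = 75 + 3*(-6859)*(-8000) = 75 + 164616000 = 164616075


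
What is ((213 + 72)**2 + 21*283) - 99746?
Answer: -12578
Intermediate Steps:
((213 + 72)**2 + 21*283) - 99746 = (285**2 + 5943) - 99746 = (81225 + 5943) - 99746 = 87168 - 99746 = -12578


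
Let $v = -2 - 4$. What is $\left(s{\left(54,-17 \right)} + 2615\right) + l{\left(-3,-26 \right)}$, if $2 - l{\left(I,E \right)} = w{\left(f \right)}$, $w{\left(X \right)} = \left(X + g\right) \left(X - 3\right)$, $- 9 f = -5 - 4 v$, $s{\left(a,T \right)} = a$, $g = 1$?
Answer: $\frac{215891}{81} \approx 2665.3$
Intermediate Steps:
$v = -6$
$f = - \frac{19}{9}$ ($f = - \frac{-5 - -24}{9} = - \frac{-5 + 24}{9} = \left(- \frac{1}{9}\right) 19 = - \frac{19}{9} \approx -2.1111$)
$w{\left(X \right)} = \left(1 + X\right) \left(-3 + X\right)$ ($w{\left(X \right)} = \left(X + 1\right) \left(X - 3\right) = \left(1 + X\right) \left(-3 + X\right)$)
$l{\left(I,E \right)} = - \frac{298}{81}$ ($l{\left(I,E \right)} = 2 - \left(-3 + \left(- \frac{19}{9}\right)^{2} - - \frac{38}{9}\right) = 2 - \left(-3 + \frac{361}{81} + \frac{38}{9}\right) = 2 - \frac{460}{81} = - \frac{298}{81}$)
$\left(s{\left(54,-17 \right)} + 2615\right) + l{\left(-3,-26 \right)} = \left(54 + 2615\right) - \frac{298}{81} = 2669 - \frac{298}{81} = \frac{215891}{81}$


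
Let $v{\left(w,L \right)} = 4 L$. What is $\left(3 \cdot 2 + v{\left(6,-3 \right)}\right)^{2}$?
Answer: $36$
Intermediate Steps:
$\left(3 \cdot 2 + v{\left(6,-3 \right)}\right)^{2} = \left(3 \cdot 2 + 4 \left(-3\right)\right)^{2} = \left(6 - 12\right)^{2} = \left(-6\right)^{2} = 36$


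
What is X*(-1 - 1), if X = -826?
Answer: 1652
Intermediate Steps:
X*(-1 - 1) = -826*(-1 - 1) = -826*(-2) = 1652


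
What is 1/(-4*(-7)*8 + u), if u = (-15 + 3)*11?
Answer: 1/92 ≈ 0.010870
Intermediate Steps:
u = -132 (u = -12*11 = -132)
1/(-4*(-7)*8 + u) = 1/(-4*(-7)*8 - 132) = 1/(28*8 - 132) = 1/(224 - 132) = 1/92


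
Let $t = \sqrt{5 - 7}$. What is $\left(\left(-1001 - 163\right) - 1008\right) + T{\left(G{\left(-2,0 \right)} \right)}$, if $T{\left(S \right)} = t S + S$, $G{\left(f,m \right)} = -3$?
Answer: $-2175 - 3 i \sqrt{2} \approx -2175.0 - 4.2426 i$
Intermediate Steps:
$t = i \sqrt{2}$ ($t = \sqrt{-2} = i \sqrt{2} \approx 1.4142 i$)
$T{\left(S \right)} = S + i S \sqrt{2}$ ($T{\left(S \right)} = i \sqrt{2} S + S = i S \sqrt{2} + S = S + i S \sqrt{2}$)
$\left(\left(-1001 - 163\right) - 1008\right) + T{\left(G{\left(-2,0 \right)} \right)} = \left(\left(-1001 - 163\right) - 1008\right) - 3 \left(1 + i \sqrt{2}\right) = \left(-1164 - 1008\right) - \left(3 + 3 i \sqrt{2}\right) = -2172 - \left(3 + 3 i \sqrt{2}\right) = -2175 - 3 i \sqrt{2}$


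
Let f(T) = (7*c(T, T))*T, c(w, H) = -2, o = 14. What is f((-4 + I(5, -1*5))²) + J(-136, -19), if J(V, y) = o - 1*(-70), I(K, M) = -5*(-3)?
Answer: -1610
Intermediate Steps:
I(K, M) = 15
J(V, y) = 84 (J(V, y) = 14 - 1*(-70) = 14 + 70 = 84)
f(T) = -14*T (f(T) = (7*(-2))*T = -14*T)
f((-4 + I(5, -1*5))²) + J(-136, -19) = -14*(-4 + 15)² + 84 = -14*11² + 84 = -14*121 + 84 = -1694 + 84 = -1610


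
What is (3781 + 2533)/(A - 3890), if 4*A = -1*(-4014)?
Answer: -12628/5773 ≈ -2.1874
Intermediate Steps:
A = 2007/2 (A = (-1*(-4014))/4 = (¼)*4014 = 2007/2 ≈ 1003.5)
(3781 + 2533)/(A - 3890) = (3781 + 2533)/(2007/2 - 3890) = 6314/(-5773/2) = 6314*(-2/5773) = -12628/5773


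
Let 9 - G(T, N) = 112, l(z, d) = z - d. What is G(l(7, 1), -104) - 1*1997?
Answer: -2100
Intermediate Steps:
G(T, N) = -103 (G(T, N) = 9 - 1*112 = 9 - 112 = -103)
G(l(7, 1), -104) - 1*1997 = -103 - 1*1997 = -103 - 1997 = -2100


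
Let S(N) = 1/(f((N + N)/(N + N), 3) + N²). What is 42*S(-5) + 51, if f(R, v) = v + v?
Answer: 1623/31 ≈ 52.355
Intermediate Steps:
f(R, v) = 2*v
S(N) = 1/(6 + N²) (S(N) = 1/(2*3 + N²) = 1/(6 + N²))
42*S(-5) + 51 = 42/(6 + (-5)²) + 51 = 42/(6 + 25) + 51 = 42/31 + 51 = 1623/31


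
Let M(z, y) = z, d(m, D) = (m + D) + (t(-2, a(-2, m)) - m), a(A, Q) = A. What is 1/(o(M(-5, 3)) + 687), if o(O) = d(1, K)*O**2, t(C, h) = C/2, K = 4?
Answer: 1/762 ≈ 0.0013123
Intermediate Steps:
t(C, h) = C/2 (t(C, h) = C*(1/2) = C/2)
d(m, D) = -1 + D (d(m, D) = (m + D) + ((1/2)*(-2) - m) = (D + m) + (-1 - m) = -1 + D)
o(O) = 3*O**2 (o(O) = (-1 + 4)*O**2 = 3*O**2)
1/(o(M(-5, 3)) + 687) = 1/(3*(-5)**2 + 687) = 1/(3*25 + 687) = 1/(75 + 687) = 1/762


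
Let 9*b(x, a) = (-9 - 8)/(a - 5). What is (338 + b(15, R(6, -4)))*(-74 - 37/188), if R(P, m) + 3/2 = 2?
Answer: -95592497/3807 ≈ -25110.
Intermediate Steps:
R(P, m) = ½ (R(P, m) = -3/2 + 2 = ½)
b(x, a) = -17/(9*(-5 + a)) (b(x, a) = ((-9 - 8)/(a - 5))/9 = (-17/(-5 + a))/9 = -17/(9*(-5 + a)))
(338 + b(15, R(6, -4)))*(-74 - 37/188) = (338 - 17/(-45 + 9*(½)))*(-74 - 37/188) = (338 - 17/(-45 + 9/2))*(-74 - 37*1/188) = (338 - 17/(-81/2))*(-74 - 37/188) = (338 - 17*(-2/81))*(-13949/188) = (338 + 34/81)*(-13949/188) = (27412/81)*(-13949/188) = -95592497/3807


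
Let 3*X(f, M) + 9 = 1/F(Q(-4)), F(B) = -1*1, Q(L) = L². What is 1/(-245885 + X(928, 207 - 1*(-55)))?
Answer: -3/737665 ≈ -4.0669e-6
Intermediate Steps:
F(B) = -1
X(f, M) = -10/3 (X(f, M) = -3 + (⅓)/(-1) = -3 + (⅓)*(-1) = -3 - ⅓ = -10/3)
1/(-245885 + X(928, 207 - 1*(-55))) = 1/(-245885 - 10/3) = 1/(-737665/3) = -3/737665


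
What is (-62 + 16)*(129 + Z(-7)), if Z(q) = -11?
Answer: -5428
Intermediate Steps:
(-62 + 16)*(129 + Z(-7)) = (-62 + 16)*(129 - 11) = -46*118 = -5428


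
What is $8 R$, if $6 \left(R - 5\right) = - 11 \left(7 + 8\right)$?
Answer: $-180$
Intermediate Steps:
$R = - \frac{45}{2}$ ($R = 5 + \frac{\left(-11\right) \left(7 + 8\right)}{6} = 5 + \frac{\left(-11\right) 15}{6} = 5 + \frac{1}{6} \left(-165\right) = 5 - \frac{55}{2} = - \frac{45}{2} \approx -22.5$)
$8 R = 8 \left(- \frac{45}{2}\right) = -180$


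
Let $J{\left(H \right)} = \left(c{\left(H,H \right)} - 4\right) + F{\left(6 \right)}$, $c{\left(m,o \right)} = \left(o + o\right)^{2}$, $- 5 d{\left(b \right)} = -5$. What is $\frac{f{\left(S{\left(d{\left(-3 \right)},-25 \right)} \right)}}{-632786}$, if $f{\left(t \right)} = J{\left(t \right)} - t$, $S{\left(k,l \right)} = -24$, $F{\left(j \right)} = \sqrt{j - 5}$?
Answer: $- \frac{2325}{632786} \approx -0.0036742$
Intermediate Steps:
$F{\left(j \right)} = \sqrt{-5 + j}$
$d{\left(b \right)} = 1$ ($d{\left(b \right)} = \left(- \frac{1}{5}\right) \left(-5\right) = 1$)
$c{\left(m,o \right)} = 4 o^{2}$ ($c{\left(m,o \right)} = \left(2 o\right)^{2} = 4 o^{2}$)
$J{\left(H \right)} = -3 + 4 H^{2}$ ($J{\left(H \right)} = \left(4 H^{2} - 4\right) + \sqrt{-5 + 6} = \left(-4 + 4 H^{2}\right) + \sqrt{1} = \left(-4 + 4 H^{2}\right) + 1 = -3 + 4 H^{2}$)
$f{\left(t \right)} = -3 - t + 4 t^{2}$ ($f{\left(t \right)} = \left(-3 + 4 t^{2}\right) - t = -3 - t + 4 t^{2}$)
$\frac{f{\left(S{\left(d{\left(-3 \right)},-25 \right)} \right)}}{-632786} = \frac{-3 - -24 + 4 \left(-24\right)^{2}}{-632786} = \left(-3 + 24 + 4 \cdot 576\right) \left(- \frac{1}{632786}\right) = \left(-3 + 24 + 2304\right) \left(- \frac{1}{632786}\right) = 2325 \left(- \frac{1}{632786}\right) = - \frac{2325}{632786}$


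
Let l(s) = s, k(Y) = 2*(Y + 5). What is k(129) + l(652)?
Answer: 920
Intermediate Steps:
k(Y) = 10 + 2*Y (k(Y) = 2*(5 + Y) = 10 + 2*Y)
k(129) + l(652) = (10 + 2*129) + 652 = (10 + 258) + 652 = 268 + 652 = 920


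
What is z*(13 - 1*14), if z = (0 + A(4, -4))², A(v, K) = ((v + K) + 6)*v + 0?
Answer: -576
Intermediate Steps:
A(v, K) = v*(6 + K + v) (A(v, K) = ((K + v) + 6)*v + 0 = (6 + K + v)*v + 0 = v*(6 + K + v) + 0 = v*(6 + K + v))
z = 576 (z = (0 + 4*(6 - 4 + 4))² = (0 + 4*6)² = (0 + 24)² = 24² = 576)
z*(13 - 1*14) = 576*(13 - 1*14) = 576*(13 - 14) = 576*(-1) = -576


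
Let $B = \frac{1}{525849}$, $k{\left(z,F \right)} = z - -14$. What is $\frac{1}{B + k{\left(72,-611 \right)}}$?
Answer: $\frac{525849}{45223015} \approx 0.011628$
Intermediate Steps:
$k{\left(z,F \right)} = 14 + z$ ($k{\left(z,F \right)} = z + 14 = 14 + z$)
$B = \frac{1}{525849} \approx 1.9017 \cdot 10^{-6}$
$\frac{1}{B + k{\left(72,-611 \right)}} = \frac{1}{\frac{1}{525849} + \left(14 + 72\right)} = \frac{1}{\frac{1}{525849} + 86} = \frac{1}{\frac{45223015}{525849}} = \frac{525849}{45223015}$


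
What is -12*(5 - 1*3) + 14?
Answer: -10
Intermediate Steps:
-12*(5 - 1*3) + 14 = -12*(5 - 3) + 14 = -12*2 + 14 = -24 + 14 = -10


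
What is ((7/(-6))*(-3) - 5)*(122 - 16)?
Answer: -159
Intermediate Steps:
((7/(-6))*(-3) - 5)*(122 - 16) = ((7*(-⅙))*(-3) - 5)*106 = (-7/6*(-3) - 5)*106 = (7/2 - 5)*106 = -3/2*106 = -159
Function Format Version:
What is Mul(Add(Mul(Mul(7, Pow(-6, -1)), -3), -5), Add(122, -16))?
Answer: -159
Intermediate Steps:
Mul(Add(Mul(Mul(7, Pow(-6, -1)), -3), -5), Add(122, -16)) = Mul(Add(Mul(Mul(7, Rational(-1, 6)), -3), -5), 106) = Mul(Add(Mul(Rational(-7, 6), -3), -5), 106) = Mul(Add(Rational(7, 2), -5), 106) = Mul(Rational(-3, 2), 106) = -159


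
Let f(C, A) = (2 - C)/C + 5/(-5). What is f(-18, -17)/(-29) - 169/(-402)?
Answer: 17249/34974 ≈ 0.49320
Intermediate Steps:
f(C, A) = -1 + (2 - C)/C (f(C, A) = (2 - C)/C + 5*(-1/5) = (2 - C)/C - 1 = -1 + (2 - C)/C)
f(-18, -17)/(-29) - 169/(-402) = (-2 + 2/(-18))/(-29) - 169/(-402) = (-2 + 2*(-1/18))*(-1/29) - 169*(-1/402) = (-2 - 1/9)*(-1/29) + 169/402 = -19/9*(-1/29) + 169/402 = 19/261 + 169/402 = 17249/34974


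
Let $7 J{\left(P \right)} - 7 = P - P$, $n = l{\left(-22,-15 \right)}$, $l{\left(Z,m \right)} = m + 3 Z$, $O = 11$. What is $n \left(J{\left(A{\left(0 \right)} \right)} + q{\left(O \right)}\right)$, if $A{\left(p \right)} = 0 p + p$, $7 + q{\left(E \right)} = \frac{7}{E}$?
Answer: $\frac{4779}{11} \approx 434.45$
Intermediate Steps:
$q{\left(E \right)} = -7 + \frac{7}{E}$
$n = -81$ ($n = -15 + 3 \left(-22\right) = -15 - 66 = -81$)
$A{\left(p \right)} = p$ ($A{\left(p \right)} = 0 + p = p$)
$J{\left(P \right)} = 1$ ($J{\left(P \right)} = 1 + \frac{P - P}{7} = 1 + \frac{1}{7} \cdot 0 = 1 + 0 = 1$)
$n \left(J{\left(A{\left(0 \right)} \right)} + q{\left(O \right)}\right) = - 81 \left(1 - \left(7 - \frac{7}{11}\right)\right) = - 81 \left(1 + \left(-7 + 7 \cdot \frac{1}{11}\right)\right) = - 81 \left(1 + \left(-7 + \frac{7}{11}\right)\right) = - 81 \left(1 - \frac{70}{11}\right) = \left(-81\right) \left(- \frac{59}{11}\right) = \frac{4779}{11}$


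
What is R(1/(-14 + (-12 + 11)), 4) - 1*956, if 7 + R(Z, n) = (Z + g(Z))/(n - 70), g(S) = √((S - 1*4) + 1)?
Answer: -953369/990 - I*√690/990 ≈ -963.0 - 0.026533*I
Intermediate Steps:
g(S) = √(-3 + S) (g(S) = √((S - 4) + 1) = √((-4 + S) + 1) = √(-3 + S))
R(Z, n) = -7 + (Z + √(-3 + Z))/(-70 + n) (R(Z, n) = -7 + (Z + √(-3 + Z))/(n - 70) = -7 + (Z + √(-3 + Z))/(-70 + n))
R(1/(-14 + (-12 + 11)), 4) - 1*956 = (490 + 1/(-14 + (-12 + 11)) + √(-3 + 1/(-14 + (-12 + 11))) - 7*4)/(-70 + 4) - 1*956 = (490 + 1/(-14 - 1) + √(-3 + 1/(-14 - 1)) - 28)/(-66) - 956 = -(490 + 1/(-15) + √(-3 + 1/(-15)) - 28)/66 - 956 = -(490 - 1/15 + √(-3 - 1/15) - 28)/66 - 956 = -(490 - 1/15 + √(-46/15) - 28)/66 - 956 = -(490 - 1/15 + I*√690/15 - 28)/66 - 956 = -(6929/15 + I*√690/15)/66 - 956 = (-6929/990 - I*√690/990) - 956 = -953369/990 - I*√690/990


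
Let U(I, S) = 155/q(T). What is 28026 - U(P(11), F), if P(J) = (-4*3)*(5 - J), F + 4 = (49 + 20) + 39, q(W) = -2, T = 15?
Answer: 56207/2 ≈ 28104.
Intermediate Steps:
F = 104 (F = -4 + ((49 + 20) + 39) = -4 + (69 + 39) = -4 + 108 = 104)
P(J) = -60 + 12*J (P(J) = -12*(5 - J) = -60 + 12*J)
U(I, S) = -155/2 (U(I, S) = 155/(-2) = 155*(-½) = -155/2)
28026 - U(P(11), F) = 28026 - 1*(-155/2) = 28026 + 155/2 = 56207/2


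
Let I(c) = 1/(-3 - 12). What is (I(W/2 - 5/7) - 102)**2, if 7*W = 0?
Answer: 2343961/225 ≈ 10418.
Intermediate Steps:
W = 0 (W = (1/7)*0 = 0)
I(c) = -1/15 (I(c) = 1/(-15) = -1/15)
(I(W/2 - 5/7) - 102)**2 = (-1/15 - 102)**2 = (-1531/15)**2 = 2343961/225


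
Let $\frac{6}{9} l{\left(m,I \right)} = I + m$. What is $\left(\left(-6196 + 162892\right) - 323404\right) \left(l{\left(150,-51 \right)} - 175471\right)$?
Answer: $29227663330$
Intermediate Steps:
$l{\left(m,I \right)} = \frac{3 I}{2} + \frac{3 m}{2}$ ($l{\left(m,I \right)} = \frac{3 \left(I + m\right)}{2} = \frac{3 I}{2} + \frac{3 m}{2}$)
$\left(\left(-6196 + 162892\right) - 323404\right) \left(l{\left(150,-51 \right)} - 175471\right) = \left(\left(-6196 + 162892\right) - 323404\right) \left(\left(\frac{3}{2} \left(-51\right) + \frac{3}{2} \cdot 150\right) - 175471\right) = \left(156696 - 323404\right) \left(\left(- \frac{153}{2} + 225\right) - 175471\right) = - 166708 \left(\frac{297}{2} - 175471\right) = \left(-166708\right) \left(- \frac{350645}{2}\right) = 29227663330$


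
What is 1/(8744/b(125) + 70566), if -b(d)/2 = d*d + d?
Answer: 7875/555705064 ≈ 1.4171e-5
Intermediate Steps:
b(d) = -2*d - 2*d**2 (b(d) = -2*(d*d + d) = -2*(d**2 + d) = -2*(d + d**2) = -2*d - 2*d**2)
1/(8744/b(125) + 70566) = 1/(8744/((-2*125*(1 + 125))) + 70566) = 1/(8744/((-2*125*126)) + 70566) = 1/(8744/(-31500) + 70566) = 1/(8744*(-1/31500) + 70566) = 1/(-2186/7875 + 70566) = 1/(555705064/7875) = 7875/555705064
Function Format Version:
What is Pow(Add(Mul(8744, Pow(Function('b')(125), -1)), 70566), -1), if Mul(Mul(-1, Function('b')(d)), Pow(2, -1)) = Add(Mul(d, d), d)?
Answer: Rational(7875, 555705064) ≈ 1.4171e-5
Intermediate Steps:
Function('b')(d) = Add(Mul(-2, d), Mul(-2, Pow(d, 2))) (Function('b')(d) = Mul(-2, Add(Mul(d, d), d)) = Mul(-2, Add(Pow(d, 2), d)) = Mul(-2, Add(d, Pow(d, 2))) = Add(Mul(-2, d), Mul(-2, Pow(d, 2))))
Pow(Add(Mul(8744, Pow(Function('b')(125), -1)), 70566), -1) = Pow(Add(Mul(8744, Pow(Mul(-2, 125, Add(1, 125)), -1)), 70566), -1) = Pow(Add(Mul(8744, Pow(Mul(-2, 125, 126), -1)), 70566), -1) = Pow(Add(Mul(8744, Pow(-31500, -1)), 70566), -1) = Pow(Add(Mul(8744, Rational(-1, 31500)), 70566), -1) = Pow(Add(Rational(-2186, 7875), 70566), -1) = Pow(Rational(555705064, 7875), -1) = Rational(7875, 555705064)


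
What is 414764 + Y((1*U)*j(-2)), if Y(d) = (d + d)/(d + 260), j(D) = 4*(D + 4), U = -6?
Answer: 21982468/53 ≈ 4.1476e+5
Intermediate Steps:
j(D) = 16 + 4*D (j(D) = 4*(4 + D) = 16 + 4*D)
Y(d) = 2*d/(260 + d) (Y(d) = (2*d)/(260 + d) = 2*d/(260 + d))
414764 + Y((1*U)*j(-2)) = 414764 + 2*((1*(-6))*(16 + 4*(-2)))/(260 + (1*(-6))*(16 + 4*(-2))) = 414764 + 2*(-6*(16 - 8))/(260 - 6*(16 - 8)) = 414764 + 2*(-6*8)/(260 - 6*8) = 414764 + 2*(-48)/(260 - 48) = 414764 + 2*(-48)/212 = 414764 + 2*(-48)*(1/212) = 414764 - 24/53 = 21982468/53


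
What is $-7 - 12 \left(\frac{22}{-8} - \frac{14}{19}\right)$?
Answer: $\frac{662}{19} \approx 34.842$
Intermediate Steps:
$-7 - 12 \left(\frac{22}{-8} - \frac{14}{19}\right) = -7 - 12 \left(22 \left(- \frac{1}{8}\right) - \frac{14}{19}\right) = -7 - 12 \left(- \frac{11}{4} - \frac{14}{19}\right) = -7 - - \frac{795}{19} = -7 + \frac{795}{19} = \frac{662}{19}$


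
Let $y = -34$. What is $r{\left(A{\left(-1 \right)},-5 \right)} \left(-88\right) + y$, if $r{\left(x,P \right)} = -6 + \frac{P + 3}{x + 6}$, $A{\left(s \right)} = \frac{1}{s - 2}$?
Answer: $\frac{8926}{17} \approx 525.06$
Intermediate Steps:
$A{\left(s \right)} = \frac{1}{-2 + s}$
$r{\left(x,P \right)} = -6 + \frac{3 + P}{6 + x}$
$r{\left(A{\left(-1 \right)},-5 \right)} \left(-88\right) + y = \frac{-33 - 5 - \frac{6}{-2 - 1}}{6 + \frac{1}{-2 - 1}} \left(-88\right) - 34 = \frac{-33 - 5 - \frac{6}{-3}}{6 + \frac{1}{-3}} \left(-88\right) - 34 = \frac{-33 - 5 - -2}{6 - \frac{1}{3}} \left(-88\right) - 34 = \frac{-33 - 5 + 2}{\frac{17}{3}} \left(-88\right) - 34 = \frac{3}{17} \left(-36\right) \left(-88\right) - 34 = \left(- \frac{108}{17}\right) \left(-88\right) - 34 = \frac{9504}{17} - 34 = \frac{8926}{17}$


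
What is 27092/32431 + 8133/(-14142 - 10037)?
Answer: 391296145/784149149 ≈ 0.49901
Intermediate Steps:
27092/32431 + 8133/(-14142 - 10037) = 27092*(1/32431) + 8133/(-24179) = 27092/32431 + 8133*(-1/24179) = 27092/32431 - 8133/24179 = 391296145/784149149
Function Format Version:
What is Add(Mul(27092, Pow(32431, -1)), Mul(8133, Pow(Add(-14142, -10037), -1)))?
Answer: Rational(391296145, 784149149) ≈ 0.49901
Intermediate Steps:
Add(Mul(27092, Pow(32431, -1)), Mul(8133, Pow(Add(-14142, -10037), -1))) = Add(Mul(27092, Rational(1, 32431)), Mul(8133, Pow(-24179, -1))) = Add(Rational(27092, 32431), Mul(8133, Rational(-1, 24179))) = Add(Rational(27092, 32431), Rational(-8133, 24179)) = Rational(391296145, 784149149)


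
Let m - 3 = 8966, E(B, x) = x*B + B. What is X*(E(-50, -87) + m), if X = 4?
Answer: 53076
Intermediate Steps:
E(B, x) = B + B*x (E(B, x) = B*x + B = B + B*x)
m = 8969 (m = 3 + 8966 = 8969)
X*(E(-50, -87) + m) = 4*(-50*(1 - 87) + 8969) = 4*(-50*(-86) + 8969) = 4*(4300 + 8969) = 4*13269 = 53076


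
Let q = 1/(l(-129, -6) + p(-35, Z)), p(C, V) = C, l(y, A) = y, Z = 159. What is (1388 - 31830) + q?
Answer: -4992489/164 ≈ -30442.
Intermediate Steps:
q = -1/164 (q = 1/(-129 - 35) = 1/(-164) = -1/164 ≈ -0.0060976)
(1388 - 31830) + q = (1388 - 31830) - 1/164 = -30442 - 1/164 = -4992489/164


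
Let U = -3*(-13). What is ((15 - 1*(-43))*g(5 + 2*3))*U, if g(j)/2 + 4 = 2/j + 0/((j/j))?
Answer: -190008/11 ≈ -17273.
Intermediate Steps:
g(j) = -8 + 4/j (g(j) = -8 + 2*(2/j + 0/((j/j))) = -8 + 2*(2/j + 0/1) = -8 + 2*(2/j + 0*1) = -8 + 2*(2/j + 0) = -8 + 2*(2/j) = -8 + 4/j)
U = 39
((15 - 1*(-43))*g(5 + 2*3))*U = ((15 - 1*(-43))*(-8 + 4/(5 + 2*3)))*39 = ((15 + 43)*(-8 + 4/(5 + 6)))*39 = (58*(-8 + 4/11))*39 = (58*(-84/11))*39 = -4872/11*39 = -190008/11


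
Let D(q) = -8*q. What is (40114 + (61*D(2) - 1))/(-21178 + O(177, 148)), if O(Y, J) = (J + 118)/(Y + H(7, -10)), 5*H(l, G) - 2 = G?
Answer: -34323149/18571776 ≈ -1.8481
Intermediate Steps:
H(l, G) = ⅖ + G/5
O(Y, J) = (118 + J)/(-8/5 + Y) (O(Y, J) = (J + 118)/(Y + (⅖ + (⅕)*(-10))) = (118 + J)/(Y + (⅖ - 2)) = (118 + J)/(Y - 8/5) = (118 + J)/(-8/5 + Y))
(40114 + (61*D(2) - 1))/(-21178 + O(177, 148)) = (40114 + (61*(-8*2) - 1))/(-21178 + 5*(118 + 148)/(-8 + 5*177)) = (40114 + (61*(-16) - 1))/(-21178 + 5*266/(-8 + 885)) = (40114 + (-976 - 1))/(-21178 + 5*266/877) = (40114 - 977)/(-21178 + 5*(1/877)*266) = 39137/(-21178 + 1330/877) = 39137/(-18571776/877) = 39137*(-877/18571776) = -34323149/18571776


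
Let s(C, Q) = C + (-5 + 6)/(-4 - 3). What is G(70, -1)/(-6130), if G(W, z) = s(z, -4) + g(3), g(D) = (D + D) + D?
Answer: -11/8582 ≈ -0.0012818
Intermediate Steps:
g(D) = 3*D (g(D) = 2*D + D = 3*D)
s(C, Q) = -1/7 + C (s(C, Q) = C + 1/(-7) = C + 1*(-1/7) = C - 1/7 = -1/7 + C)
G(W, z) = 62/7 + z (G(W, z) = (-1/7 + z) + 3*3 = (-1/7 + z) + 9 = 62/7 + z)
G(70, -1)/(-6130) = (62/7 - 1)/(-6130) = (55/7)*(-1/6130) = -11/8582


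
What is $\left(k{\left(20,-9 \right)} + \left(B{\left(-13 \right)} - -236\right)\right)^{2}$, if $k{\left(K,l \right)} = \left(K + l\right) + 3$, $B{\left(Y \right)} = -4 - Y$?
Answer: $67081$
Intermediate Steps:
$k{\left(K,l \right)} = 3 + K + l$
$\left(k{\left(20,-9 \right)} + \left(B{\left(-13 \right)} - -236\right)\right)^{2} = \left(\left(3 + 20 - 9\right) - -245\right)^{2} = \left(14 + \left(\left(-4 + 13\right) + 236\right)\right)^{2} = \left(14 + \left(9 + 236\right)\right)^{2} = \left(14 + 245\right)^{2} = 259^{2} = 67081$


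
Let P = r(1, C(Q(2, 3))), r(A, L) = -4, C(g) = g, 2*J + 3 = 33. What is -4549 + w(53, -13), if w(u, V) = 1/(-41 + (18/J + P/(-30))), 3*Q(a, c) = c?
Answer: -541334/119 ≈ -4549.0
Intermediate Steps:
J = 15 (J = -3/2 + (½)*33 = -3/2 + 33/2 = 15)
Q(a, c) = c/3
P = -4
w(u, V) = -3/119 (w(u, V) = 1/(-41 + (18/15 - 4/(-30))) = 1/(-41 + (18*(1/15) - 4*(-1/30))) = 1/(-41 + (6/5 + 2/15)) = 1/(-41 + 4/3) = 1/(-119/3) = -3/119)
-4549 + w(53, -13) = -4549 - 3/119 = -541334/119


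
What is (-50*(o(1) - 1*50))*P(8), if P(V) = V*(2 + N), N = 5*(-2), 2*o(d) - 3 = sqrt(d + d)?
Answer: -155200 + 1600*sqrt(2) ≈ -1.5294e+5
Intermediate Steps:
o(d) = 3/2 + sqrt(2)*sqrt(d)/2 (o(d) = 3/2 + sqrt(d + d)/2 = 3/2 + sqrt(2*d)/2 = 3/2 + (sqrt(2)*sqrt(d))/2 = 3/2 + sqrt(2)*sqrt(d)/2)
N = -10
P(V) = -8*V (P(V) = V*(2 - 10) = V*(-8) = -8*V)
(-50*(o(1) - 1*50))*P(8) = (-50*((3/2 + sqrt(2)*sqrt(1)/2) - 1*50))*(-8*8) = -50*((3/2 + (1/2)*sqrt(2)*1) - 50)*(-64) = -50*((3/2 + sqrt(2)/2) - 50)*(-64) = -50*(-97/2 + sqrt(2)/2)*(-64) = (2425 - 25*sqrt(2))*(-64) = -155200 + 1600*sqrt(2)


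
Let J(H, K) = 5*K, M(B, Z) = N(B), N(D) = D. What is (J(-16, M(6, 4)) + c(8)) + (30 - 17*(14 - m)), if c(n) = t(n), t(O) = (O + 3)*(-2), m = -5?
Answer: -285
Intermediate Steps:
M(B, Z) = B
t(O) = -6 - 2*O (t(O) = (3 + O)*(-2) = -6 - 2*O)
c(n) = -6 - 2*n
(J(-16, M(6, 4)) + c(8)) + (30 - 17*(14 - m)) = (5*6 + (-6 - 2*8)) + (30 - 17*(14 - 1*(-5))) = (30 + (-6 - 16)) + (30 - 17*(14 + 5)) = (30 - 22) + (30 - 17*19) = 8 + (30 - 323) = 8 - 293 = -285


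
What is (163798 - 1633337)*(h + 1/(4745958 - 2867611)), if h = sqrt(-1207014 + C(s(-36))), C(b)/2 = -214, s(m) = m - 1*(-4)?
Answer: -1469539/1878347 - 24982163*I*sqrt(4178) ≈ -0.78236 - 1.6148e+9*I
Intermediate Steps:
s(m) = 4 + m (s(m) = m + 4 = 4 + m)
C(b) = -428 (C(b) = 2*(-214) = -428)
h = 17*I*sqrt(4178) (h = sqrt(-1207014 - 428) = sqrt(-1207442) = 17*I*sqrt(4178) ≈ 1098.8*I)
(163798 - 1633337)*(h + 1/(4745958 - 2867611)) = (163798 - 1633337)*(17*I*sqrt(4178) + 1/(4745958 - 2867611)) = -1469539*(17*I*sqrt(4178) + 1/1878347) = -1469539*(1/1878347 + 17*I*sqrt(4178)) = -1469539/1878347 - 24982163*I*sqrt(4178)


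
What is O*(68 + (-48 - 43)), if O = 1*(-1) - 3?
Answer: 92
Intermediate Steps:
O = -4 (O = -1 - 3 = -4)
O*(68 + (-48 - 43)) = -4*(68 + (-48 - 43)) = -4*(68 - 91) = -4*(-23) = 92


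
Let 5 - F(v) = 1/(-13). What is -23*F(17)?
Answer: -1518/13 ≈ -116.77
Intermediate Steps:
F(v) = 66/13 (F(v) = 5 - 1/(-13) = 5 - 1*(-1/13) = 5 + 1/13 = 66/13)
-23*F(17) = -23*66/13 = -1518/13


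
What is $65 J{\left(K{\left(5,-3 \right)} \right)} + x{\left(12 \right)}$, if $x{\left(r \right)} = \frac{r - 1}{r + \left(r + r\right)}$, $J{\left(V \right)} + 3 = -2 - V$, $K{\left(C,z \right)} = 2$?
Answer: $- \frac{16369}{36} \approx -454.69$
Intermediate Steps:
$J{\left(V \right)} = -5 - V$ ($J{\left(V \right)} = -3 - \left(2 + V\right) = -5 - V$)
$x{\left(r \right)} = \frac{-1 + r}{3 r}$ ($x{\left(r \right)} = \frac{-1 + r}{r + 2 r} = \frac{-1 + r}{3 r}$)
$65 J{\left(K{\left(5,-3 \right)} \right)} + x{\left(12 \right)} = 65 \left(-5 - 2\right) + \frac{-1 + 12}{3 \cdot 12} = 65 \left(-5 - 2\right) + \frac{1}{3} \cdot \frac{1}{12} \cdot 11 = 65 \left(-7\right) + \frac{11}{36} = -455 + \frac{11}{36} = - \frac{16369}{36}$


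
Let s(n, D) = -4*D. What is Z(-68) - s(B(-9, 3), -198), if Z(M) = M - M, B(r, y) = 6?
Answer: -792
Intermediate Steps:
Z(M) = 0
Z(-68) - s(B(-9, 3), -198) = 0 - (-4)*(-198) = 0 - 1*792 = 0 - 792 = -792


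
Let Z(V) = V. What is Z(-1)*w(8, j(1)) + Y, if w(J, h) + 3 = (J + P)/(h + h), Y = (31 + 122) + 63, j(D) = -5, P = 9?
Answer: 2207/10 ≈ 220.70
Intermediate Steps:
Y = 216 (Y = 153 + 63 = 216)
w(J, h) = -3 + (9 + J)/(2*h) (w(J, h) = -3 + (J + 9)/(h + h) = -3 + (9 + J)/((2*h)) = -3 + (9 + J)*(1/(2*h)) = -3 + (9 + J)/(2*h))
Z(-1)*w(8, j(1)) + Y = -(9 + 8 - 6*(-5))/(2*(-5)) + 216 = -(-1)*(9 + 8 + 30)/(2*5) + 216 = -(-1)*47/(2*5) + 216 = -1*(-47/10) + 216 = 47/10 + 216 = 2207/10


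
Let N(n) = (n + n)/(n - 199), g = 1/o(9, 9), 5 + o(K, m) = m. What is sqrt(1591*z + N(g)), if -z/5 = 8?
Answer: I*sqrt(40222072590)/795 ≈ 252.27*I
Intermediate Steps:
z = -40 (z = -5*8 = -40)
o(K, m) = -5 + m
g = 1/4 (g = 1/(-5 + 9) = 1/4 ≈ 0.25000)
N(n) = 2*n/(-199 + n) (N(n) = (2*n)/(-199 + n) = 2*n/(-199 + n))
sqrt(1591*z + N(g)) = sqrt(1591*(-40) + 2*(1/4)/(-199 + 1/4)) = sqrt(-63640 + 2*(1/4)/(-795/4)) = sqrt(-63640 + 2*(1/4)*(-4/795)) = sqrt(-63640 - 2/795) = sqrt(-50593802/795) = I*sqrt(40222072590)/795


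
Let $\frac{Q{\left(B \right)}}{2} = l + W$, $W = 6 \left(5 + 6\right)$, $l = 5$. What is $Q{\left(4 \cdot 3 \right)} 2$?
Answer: $284$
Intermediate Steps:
$W = 66$ ($W = 6 \cdot 11 = 66$)
$Q{\left(B \right)} = 142$ ($Q{\left(B \right)} = 2 \left(5 + 66\right) = 2 \cdot 71 = 142$)
$Q{\left(4 \cdot 3 \right)} 2 = 142 \cdot 2 = 284$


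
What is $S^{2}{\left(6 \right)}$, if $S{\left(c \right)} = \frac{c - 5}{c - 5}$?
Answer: $1$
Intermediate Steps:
$S{\left(c \right)} = 1$ ($S{\left(c \right)} = \frac{-5 + c}{-5 + c} = 1$)
$S^{2}{\left(6 \right)} = 1^{2} = 1$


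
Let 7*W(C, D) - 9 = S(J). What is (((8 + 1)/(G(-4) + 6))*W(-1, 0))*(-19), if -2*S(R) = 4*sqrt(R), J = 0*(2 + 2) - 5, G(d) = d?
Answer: -1539/14 + 171*I*sqrt(5)/7 ≈ -109.93 + 54.624*I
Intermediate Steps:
J = -5 (J = 0*4 - 5 = 0 - 5 = -5)
S(R) = -2*sqrt(R)
W(C, D) = 9/7 - 2*I*sqrt(5)/7 (W(C, D) = 9/7 + (-2*I*sqrt(5))/7 = 9/7 - 2*I*sqrt(5)/7)
(((8 + 1)/(G(-4) + 6))*W(-1, 0))*(-19) = (((8 + 1)/(-4 + 6))*(9/7 - 2*I*sqrt(5)/7))*(-19) = ((9/2)*(9/7 - 2*I*sqrt(5)/7))*(-19) = ((9*(1/2))*(9/7 - 2*I*sqrt(5)/7))*(-19) = (9*(9/7 - 2*I*sqrt(5)/7)/2)*(-19) = (81/14 - 9*I*sqrt(5)/7)*(-19) = -1539/14 + 171*I*sqrt(5)/7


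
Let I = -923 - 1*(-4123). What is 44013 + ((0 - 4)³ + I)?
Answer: 47149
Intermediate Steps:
I = 3200 (I = -923 + 4123 = 3200)
44013 + ((0 - 4)³ + I) = 44013 + ((0 - 4)³ + 3200) = 44013 + ((-4)³ + 3200) = 44013 + (-64 + 3200) = 44013 + 3136 = 47149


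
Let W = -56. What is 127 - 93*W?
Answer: 5335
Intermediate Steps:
127 - 93*W = 127 - 93*(-56) = 127 + 5208 = 5335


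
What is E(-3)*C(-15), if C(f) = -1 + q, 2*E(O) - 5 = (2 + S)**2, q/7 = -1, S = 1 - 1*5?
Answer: -36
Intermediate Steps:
S = -4 (S = 1 - 5 = -4)
q = -7 (q = 7*(-1) = -7)
E(O) = 9/2 (E(O) = 5/2 + (2 - 4)**2/2 = 5/2 + (1/2)*(-2)**2 = 5/2 + (1/2)*4 = 5/2 + 2 = 9/2)
C(f) = -8 (C(f) = -1 - 7 = -8)
E(-3)*C(-15) = (9/2)*(-8) = -36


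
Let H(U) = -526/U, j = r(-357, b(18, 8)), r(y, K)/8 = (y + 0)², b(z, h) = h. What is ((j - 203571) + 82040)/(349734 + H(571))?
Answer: 512792831/199697588 ≈ 2.5678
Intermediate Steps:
r(y, K) = 8*y² (r(y, K) = 8*(y + 0)² = 8*y²)
j = 1019592 (j = 8*(-357)² = 8*127449 = 1019592)
((j - 203571) + 82040)/(349734 + H(571)) = ((1019592 - 203571) + 82040)/(349734 - 526/571) = (816021 + 82040)/(349734 - 526*1/571) = 898061/(349734 - 526/571) = 898061/(199697588/571) = 898061*(571/199697588) = 512792831/199697588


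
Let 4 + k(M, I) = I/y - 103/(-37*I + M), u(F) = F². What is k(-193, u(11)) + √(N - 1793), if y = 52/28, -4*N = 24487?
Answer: 3713989/60710 + I*√31659/2 ≈ 61.176 + 88.965*I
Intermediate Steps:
N = -24487/4 (N = -¼*24487 = -24487/4 ≈ -6121.8)
y = 13/7 (y = 52*(1/28) = 13/7 ≈ 1.8571)
k(M, I) = -4 - 103/(M - 37*I) + 7*I/13 (k(M, I) = -4 + (I/(13/7) - 103/(-37*I + M)) = -4 + (I*(7/13) - 103/(M - 37*I)) = -4 + (7*I/13 - 103/(M - 37*I)) = -4 + (-103/(M - 37*I) + 7*I/13) = -4 - 103/(M - 37*I) + 7*I/13)
k(-193, u(11)) + √(N - 1793) = (1339 - 1924*11² + 52*(-193) + 259*(11²)² - 7*11²*(-193))/(13*(-1*(-193) + 37*11²)) + √(-24487/4 - 1793) = (1339 - 1924*121 - 10036 + 259*121² - 7*121*(-193))/(13*(193 + 37*121)) + √(-31659/4) = (1339 - 232804 - 10036 + 259*14641 + 163471)/(13*(193 + 4477)) + I*√31659/2 = (1/13)*(1339 - 232804 - 10036 + 3792019 + 163471)/4670 + I*√31659/2 = (1/13)*(1/4670)*3713989 + I*√31659/2 = 3713989/60710 + I*√31659/2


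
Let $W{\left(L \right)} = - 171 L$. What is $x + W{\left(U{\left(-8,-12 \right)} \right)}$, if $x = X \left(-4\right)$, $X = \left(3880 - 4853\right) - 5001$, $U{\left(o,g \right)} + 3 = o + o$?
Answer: $27145$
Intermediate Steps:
$U{\left(o,g \right)} = -3 + 2 o$ ($U{\left(o,g \right)} = -3 + \left(o + o\right) = -3 + 2 o$)
$X = -5974$ ($X = -973 - 5001 = -5974$)
$x = 23896$ ($x = \left(-5974\right) \left(-4\right) = 23896$)
$x + W{\left(U{\left(-8,-12 \right)} \right)} = 23896 - 171 \left(-3 + 2 \left(-8\right)\right) = 23896 - 171 \left(-3 - 16\right) = 23896 - -3249 = 23896 + 3249 = 27145$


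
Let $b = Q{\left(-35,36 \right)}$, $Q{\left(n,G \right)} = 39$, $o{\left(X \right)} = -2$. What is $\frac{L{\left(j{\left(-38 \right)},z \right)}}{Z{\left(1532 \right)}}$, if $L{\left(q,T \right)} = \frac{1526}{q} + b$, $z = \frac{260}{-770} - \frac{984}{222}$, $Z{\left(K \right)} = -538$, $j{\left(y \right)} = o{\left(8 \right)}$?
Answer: $\frac{362}{269} \approx 1.3457$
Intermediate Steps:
$j{\left(y \right)} = -2$
$b = 39$
$z = - \frac{13590}{2849}$ ($z = 260 \left(- \frac{1}{770}\right) - \frac{164}{37} = - \frac{26}{77} - \frac{164}{37} = - \frac{13590}{2849} \approx -4.7701$)
$L{\left(q,T \right)} = 39 + \frac{1526}{q}$ ($L{\left(q,T \right)} = \frac{1526}{q} + 39 = 39 + \frac{1526}{q}$)
$\frac{L{\left(j{\left(-38 \right)},z \right)}}{Z{\left(1532 \right)}} = \frac{39 + \frac{1526}{-2}}{-538} = \left(39 + 1526 \left(- \frac{1}{2}\right)\right) \left(- \frac{1}{538}\right) = \left(39 - 763\right) \left(- \frac{1}{538}\right) = \left(-724\right) \left(- \frac{1}{538}\right) = \frac{362}{269}$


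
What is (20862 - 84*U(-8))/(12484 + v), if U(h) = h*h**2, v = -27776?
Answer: -31935/7646 ≈ -4.1767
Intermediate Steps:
U(h) = h**3
(20862 - 84*U(-8))/(12484 + v) = (20862 - 84*(-8)**3)/(12484 - 27776) = (20862 - 84*(-512))/(-15292) = (20862 + 43008)*(-1/15292) = 63870*(-1/15292) = -31935/7646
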